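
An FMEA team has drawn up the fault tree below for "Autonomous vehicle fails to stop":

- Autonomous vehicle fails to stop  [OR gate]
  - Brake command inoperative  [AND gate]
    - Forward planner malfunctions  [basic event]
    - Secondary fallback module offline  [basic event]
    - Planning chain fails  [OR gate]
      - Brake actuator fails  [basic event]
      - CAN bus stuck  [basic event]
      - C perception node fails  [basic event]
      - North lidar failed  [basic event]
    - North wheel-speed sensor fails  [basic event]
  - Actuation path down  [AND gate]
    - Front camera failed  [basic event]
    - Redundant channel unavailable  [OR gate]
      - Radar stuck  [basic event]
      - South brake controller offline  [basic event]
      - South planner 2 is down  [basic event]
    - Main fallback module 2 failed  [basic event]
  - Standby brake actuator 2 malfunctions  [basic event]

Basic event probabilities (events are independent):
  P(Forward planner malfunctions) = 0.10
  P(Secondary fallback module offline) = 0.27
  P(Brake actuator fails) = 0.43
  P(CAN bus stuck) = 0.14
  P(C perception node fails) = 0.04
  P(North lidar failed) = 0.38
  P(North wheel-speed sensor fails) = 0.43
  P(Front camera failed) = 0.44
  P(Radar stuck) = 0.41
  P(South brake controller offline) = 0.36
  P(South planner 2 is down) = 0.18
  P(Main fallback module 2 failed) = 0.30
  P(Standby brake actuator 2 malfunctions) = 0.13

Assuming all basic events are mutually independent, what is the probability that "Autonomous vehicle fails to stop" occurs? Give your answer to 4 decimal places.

P(Planning chain fails) [OR] = 1 − (1−0.43) × (1−0.14) × (1−0.04) × (1−0.38) = 0.708233
P(Brake command inoperative) [AND] = 0.10 × 0.27 × 0.708233 × 0.43 = 0.008223
P(Redundant channel unavailable) [OR] = 1 − (1−0.41) × (1−0.36) × (1−0.18) = 0.690368
P(Actuation path down) [AND] = 0.44 × 0.690368 × 0.30 = 0.091129
P(Autonomous vehicle fails to stop) [OR] = 1 − (1−0.008223) × (1−0.091129) × (1−0.13) = 0.215784
Rounded to 4 decimal places: P(Autonomous vehicle fails to stop) ≈ 0.2158.

0.2158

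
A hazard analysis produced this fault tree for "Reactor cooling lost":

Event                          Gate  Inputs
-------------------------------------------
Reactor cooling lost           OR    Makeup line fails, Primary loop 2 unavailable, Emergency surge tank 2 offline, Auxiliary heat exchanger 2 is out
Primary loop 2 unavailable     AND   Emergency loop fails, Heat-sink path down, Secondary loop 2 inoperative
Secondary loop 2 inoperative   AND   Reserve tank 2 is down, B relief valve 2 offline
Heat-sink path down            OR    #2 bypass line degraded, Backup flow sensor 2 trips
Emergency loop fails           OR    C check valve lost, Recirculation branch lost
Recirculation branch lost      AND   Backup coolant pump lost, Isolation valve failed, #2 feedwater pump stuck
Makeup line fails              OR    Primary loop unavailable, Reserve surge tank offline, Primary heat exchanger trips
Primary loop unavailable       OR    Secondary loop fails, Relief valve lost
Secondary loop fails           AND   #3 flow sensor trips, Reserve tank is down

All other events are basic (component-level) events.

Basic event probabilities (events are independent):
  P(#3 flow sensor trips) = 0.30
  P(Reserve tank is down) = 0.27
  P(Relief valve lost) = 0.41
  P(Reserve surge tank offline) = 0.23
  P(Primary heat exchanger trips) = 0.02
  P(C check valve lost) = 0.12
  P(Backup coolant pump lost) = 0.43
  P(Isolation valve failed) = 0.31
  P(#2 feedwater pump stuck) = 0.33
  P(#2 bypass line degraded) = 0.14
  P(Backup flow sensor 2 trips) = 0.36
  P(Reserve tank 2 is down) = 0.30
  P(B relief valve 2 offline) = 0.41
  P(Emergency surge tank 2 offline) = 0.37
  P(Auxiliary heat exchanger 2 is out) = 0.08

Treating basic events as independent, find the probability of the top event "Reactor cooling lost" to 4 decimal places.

P(Secondary loop fails) [AND] = 0.30 × 0.27 = 0.081000
P(Primary loop unavailable) [OR] = 1 − (1−0.081000) × (1−0.41) = 0.457790
P(Makeup line fails) [OR] = 1 − (1−0.457790) × (1−0.23) × (1−0.02) = 0.590848
P(Recirculation branch lost) [AND] = 0.43 × 0.31 × 0.33 = 0.043989
P(Emergency loop fails) [OR] = 1 − (1−0.12) × (1−0.043989) = 0.158710
P(Heat-sink path down) [OR] = 1 − (1−0.14) × (1−0.36) = 0.449600
P(Secondary loop 2 inoperative) [AND] = 0.30 × 0.41 = 0.123000
P(Primary loop 2 unavailable) [AND] = 0.158710 × 0.449600 × 0.123000 = 0.008777
P(Reactor cooling lost) [OR] = 1 − (1−0.590848) × (1−0.008777) × (1−0.37) × (1−0.08) = 0.764937
Rounded to 4 decimal places: P(Reactor cooling lost) ≈ 0.7649.

0.7649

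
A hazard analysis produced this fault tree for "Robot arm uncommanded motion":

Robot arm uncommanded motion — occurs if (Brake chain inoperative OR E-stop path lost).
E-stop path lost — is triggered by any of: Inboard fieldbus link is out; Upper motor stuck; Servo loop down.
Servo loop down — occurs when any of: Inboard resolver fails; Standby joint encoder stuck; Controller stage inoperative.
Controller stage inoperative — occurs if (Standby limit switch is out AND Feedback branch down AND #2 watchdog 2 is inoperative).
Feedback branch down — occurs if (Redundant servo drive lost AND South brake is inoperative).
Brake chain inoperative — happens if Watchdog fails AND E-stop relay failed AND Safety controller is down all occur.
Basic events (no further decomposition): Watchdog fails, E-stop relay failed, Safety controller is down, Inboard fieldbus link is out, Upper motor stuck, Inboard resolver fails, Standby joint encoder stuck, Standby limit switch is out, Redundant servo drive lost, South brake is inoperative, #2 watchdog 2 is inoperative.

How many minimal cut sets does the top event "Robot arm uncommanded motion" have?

Brake chain inoperative [AND]: one cut set from each child combined → 1 × 1 × 1 = 1 cut set(s).
Feedback branch down [AND]: one cut set from each child combined → 1 × 1 = 1 cut set(s).
Controller stage inoperative [AND]: one cut set from each child combined → 1 × 1 × 1 = 1 cut set(s).
Servo loop down [OR]: union of children's cut sets → 3 cut set(s).
E-stop path lost [OR]: union of children's cut sets → 5 cut set(s).
Robot arm uncommanded motion [OR]: union of children's cut sets → 6 cut set(s).
Minimal cut sets: {E-stop relay failed, Safety controller is down, Watchdog fails}; {Inboard fieldbus link is out}; {Upper motor stuck}; {Inboard resolver fails}; {Standby joint encoder stuck}; {#2 watchdog 2 is inoperative, Redundant servo drive lost, South brake is inoperative, Standby limit switch is out}.

6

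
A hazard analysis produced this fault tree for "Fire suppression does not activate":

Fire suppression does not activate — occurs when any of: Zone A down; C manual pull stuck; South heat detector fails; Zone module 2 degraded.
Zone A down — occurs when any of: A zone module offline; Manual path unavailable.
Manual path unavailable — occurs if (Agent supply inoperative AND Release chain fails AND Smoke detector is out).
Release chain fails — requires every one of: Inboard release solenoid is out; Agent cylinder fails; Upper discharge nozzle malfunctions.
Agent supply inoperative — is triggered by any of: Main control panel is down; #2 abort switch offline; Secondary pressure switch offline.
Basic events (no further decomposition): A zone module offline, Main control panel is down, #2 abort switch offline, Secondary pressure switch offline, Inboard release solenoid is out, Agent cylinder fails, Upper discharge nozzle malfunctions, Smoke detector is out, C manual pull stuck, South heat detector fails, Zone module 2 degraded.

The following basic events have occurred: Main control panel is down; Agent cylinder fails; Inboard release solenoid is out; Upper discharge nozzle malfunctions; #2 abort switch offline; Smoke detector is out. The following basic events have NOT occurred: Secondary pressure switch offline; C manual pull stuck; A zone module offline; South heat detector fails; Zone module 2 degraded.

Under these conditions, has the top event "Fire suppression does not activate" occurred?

Yes

Agent supply inoperative [OR]: Main control panel is down=occurs, #2 abort switch offline=occurs, Secondary pressure switch offline=not → at least one input occurs → occurs.
Release chain fails [AND]: Inboard release solenoid is out=occurs, Agent cylinder fails=occurs, Upper discharge nozzle malfunctions=occurs → all inputs occur → occurs.
Manual path unavailable [AND]: Agent supply inoperative=occurs, Release chain fails=occurs, Smoke detector is out=occurs → all inputs occur → occurs.
Zone A down [OR]: A zone module offline=not, Manual path unavailable=occurs → at least one input occurs → occurs.
Fire suppression does not activate [OR]: Zone A down=occurs, C manual pull stuck=not, South heat detector fails=not, Zone module 2 degraded=not → at least one input occurs → occurs.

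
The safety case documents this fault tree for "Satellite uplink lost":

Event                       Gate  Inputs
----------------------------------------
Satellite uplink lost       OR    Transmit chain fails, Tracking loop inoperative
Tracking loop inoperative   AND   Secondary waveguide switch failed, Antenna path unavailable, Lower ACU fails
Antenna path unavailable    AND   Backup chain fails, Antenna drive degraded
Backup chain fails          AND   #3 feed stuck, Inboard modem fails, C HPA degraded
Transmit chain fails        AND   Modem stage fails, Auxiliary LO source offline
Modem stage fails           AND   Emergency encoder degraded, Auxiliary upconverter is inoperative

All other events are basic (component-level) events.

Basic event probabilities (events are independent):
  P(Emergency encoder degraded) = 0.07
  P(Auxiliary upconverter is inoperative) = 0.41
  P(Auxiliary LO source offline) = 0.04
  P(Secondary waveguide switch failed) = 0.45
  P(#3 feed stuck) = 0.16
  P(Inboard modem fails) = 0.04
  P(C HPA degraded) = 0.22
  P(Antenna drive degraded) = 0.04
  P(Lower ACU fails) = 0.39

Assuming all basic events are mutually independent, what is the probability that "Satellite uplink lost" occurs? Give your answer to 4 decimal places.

0.0012

P(Modem stage fails) [AND] = 0.07 × 0.41 = 0.028700
P(Transmit chain fails) [AND] = 0.028700 × 0.04 = 0.001148
P(Backup chain fails) [AND] = 0.16 × 0.04 × 0.22 = 0.001408
P(Antenna path unavailable) [AND] = 0.001408 × 0.04 = 0.000056
P(Tracking loop inoperative) [AND] = 0.45 × 0.000056 × 0.39 = 0.000010
P(Satellite uplink lost) [OR] = 1 − (1−0.001148) × (1−0.000010) = 0.001158
Rounded to 4 decimal places: P(Satellite uplink lost) ≈ 0.0012.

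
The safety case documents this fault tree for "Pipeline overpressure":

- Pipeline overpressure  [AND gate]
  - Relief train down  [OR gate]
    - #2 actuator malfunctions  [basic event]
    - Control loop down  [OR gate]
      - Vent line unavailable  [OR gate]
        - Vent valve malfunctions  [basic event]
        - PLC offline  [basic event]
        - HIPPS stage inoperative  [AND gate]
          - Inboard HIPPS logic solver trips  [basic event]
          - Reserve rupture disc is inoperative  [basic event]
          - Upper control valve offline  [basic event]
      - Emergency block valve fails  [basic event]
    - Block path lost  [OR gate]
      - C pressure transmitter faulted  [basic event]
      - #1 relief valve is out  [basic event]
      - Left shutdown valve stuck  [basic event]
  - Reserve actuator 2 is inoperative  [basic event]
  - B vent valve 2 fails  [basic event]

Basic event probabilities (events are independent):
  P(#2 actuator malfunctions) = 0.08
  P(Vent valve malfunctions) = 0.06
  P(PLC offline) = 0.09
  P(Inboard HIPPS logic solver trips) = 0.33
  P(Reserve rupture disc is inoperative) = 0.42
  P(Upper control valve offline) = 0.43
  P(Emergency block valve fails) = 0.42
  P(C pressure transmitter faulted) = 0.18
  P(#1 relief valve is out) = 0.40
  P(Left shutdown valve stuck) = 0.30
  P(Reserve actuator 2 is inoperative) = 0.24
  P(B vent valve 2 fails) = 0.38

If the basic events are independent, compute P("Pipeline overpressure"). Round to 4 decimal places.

P(HIPPS stage inoperative) [AND] = 0.33 × 0.42 × 0.43 = 0.059598
P(Vent line unavailable) [OR] = 1 − (1−0.06) × (1−0.09) × (1−0.059598) = 0.195580
P(Control loop down) [OR] = 1 − (1−0.195580) × (1−0.42) = 0.533436
P(Block path lost) [OR] = 1 − (1−0.18) × (1−0.40) × (1−0.30) = 0.655600
P(Relief train down) [OR] = 1 − (1−0.08) × (1−0.533436) × (1−0.655600) = 0.852170
P(Pipeline overpressure) [AND] = 0.852170 × 0.24 × 0.38 = 0.077718
Rounded to 4 decimal places: P(Pipeline overpressure) ≈ 0.0777.

0.0777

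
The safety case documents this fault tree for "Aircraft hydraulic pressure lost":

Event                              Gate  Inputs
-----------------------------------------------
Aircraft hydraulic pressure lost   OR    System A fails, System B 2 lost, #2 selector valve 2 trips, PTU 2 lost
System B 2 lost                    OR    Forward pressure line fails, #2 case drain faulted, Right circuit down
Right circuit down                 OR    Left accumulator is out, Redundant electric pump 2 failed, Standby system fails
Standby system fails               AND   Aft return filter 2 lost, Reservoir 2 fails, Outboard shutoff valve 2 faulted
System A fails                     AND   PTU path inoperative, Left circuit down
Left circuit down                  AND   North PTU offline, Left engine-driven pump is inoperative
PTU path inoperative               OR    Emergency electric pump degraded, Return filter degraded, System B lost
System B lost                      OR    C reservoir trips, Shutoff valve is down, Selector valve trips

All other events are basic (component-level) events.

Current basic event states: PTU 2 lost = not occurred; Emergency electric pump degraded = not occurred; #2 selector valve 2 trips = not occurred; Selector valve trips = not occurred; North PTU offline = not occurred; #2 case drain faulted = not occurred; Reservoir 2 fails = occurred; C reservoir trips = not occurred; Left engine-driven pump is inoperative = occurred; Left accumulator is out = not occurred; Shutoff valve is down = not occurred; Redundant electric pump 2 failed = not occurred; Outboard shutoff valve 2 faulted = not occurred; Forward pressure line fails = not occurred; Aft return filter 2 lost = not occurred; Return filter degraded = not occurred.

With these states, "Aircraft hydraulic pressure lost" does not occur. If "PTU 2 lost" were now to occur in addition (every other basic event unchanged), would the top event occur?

Yes

Counterfactual: set "PTU 2 lost" to occurred.
System B lost [OR]: C reservoir trips=not, Shutoff valve is down=not, Selector valve trips=not → no input occurs → does not occur.
PTU path inoperative [OR]: Emergency electric pump degraded=not, Return filter degraded=not, System B lost=not → no input occurs → does not occur.
Left circuit down [AND]: North PTU offline=not, Left engine-driven pump is inoperative=occurs → not all inputs occur → does not occur.
System A fails [AND]: PTU path inoperative=not, Left circuit down=not → not all inputs occur → does not occur.
Standby system fails [AND]: Aft return filter 2 lost=not, Reservoir 2 fails=occurs, Outboard shutoff valve 2 faulted=not → not all inputs occur → does not occur.
Right circuit down [OR]: Left accumulator is out=not, Redundant electric pump 2 failed=not, Standby system fails=not → no input occurs → does not occur.
System B 2 lost [OR]: Forward pressure line fails=not, #2 case drain faulted=not, Right circuit down=not → no input occurs → does not occur.
Aircraft hydraulic pressure lost [OR]: System A fails=not, System B 2 lost=not, #2 selector valve 2 trips=not, PTU 2 lost=occurs → at least one input occurs → occurs.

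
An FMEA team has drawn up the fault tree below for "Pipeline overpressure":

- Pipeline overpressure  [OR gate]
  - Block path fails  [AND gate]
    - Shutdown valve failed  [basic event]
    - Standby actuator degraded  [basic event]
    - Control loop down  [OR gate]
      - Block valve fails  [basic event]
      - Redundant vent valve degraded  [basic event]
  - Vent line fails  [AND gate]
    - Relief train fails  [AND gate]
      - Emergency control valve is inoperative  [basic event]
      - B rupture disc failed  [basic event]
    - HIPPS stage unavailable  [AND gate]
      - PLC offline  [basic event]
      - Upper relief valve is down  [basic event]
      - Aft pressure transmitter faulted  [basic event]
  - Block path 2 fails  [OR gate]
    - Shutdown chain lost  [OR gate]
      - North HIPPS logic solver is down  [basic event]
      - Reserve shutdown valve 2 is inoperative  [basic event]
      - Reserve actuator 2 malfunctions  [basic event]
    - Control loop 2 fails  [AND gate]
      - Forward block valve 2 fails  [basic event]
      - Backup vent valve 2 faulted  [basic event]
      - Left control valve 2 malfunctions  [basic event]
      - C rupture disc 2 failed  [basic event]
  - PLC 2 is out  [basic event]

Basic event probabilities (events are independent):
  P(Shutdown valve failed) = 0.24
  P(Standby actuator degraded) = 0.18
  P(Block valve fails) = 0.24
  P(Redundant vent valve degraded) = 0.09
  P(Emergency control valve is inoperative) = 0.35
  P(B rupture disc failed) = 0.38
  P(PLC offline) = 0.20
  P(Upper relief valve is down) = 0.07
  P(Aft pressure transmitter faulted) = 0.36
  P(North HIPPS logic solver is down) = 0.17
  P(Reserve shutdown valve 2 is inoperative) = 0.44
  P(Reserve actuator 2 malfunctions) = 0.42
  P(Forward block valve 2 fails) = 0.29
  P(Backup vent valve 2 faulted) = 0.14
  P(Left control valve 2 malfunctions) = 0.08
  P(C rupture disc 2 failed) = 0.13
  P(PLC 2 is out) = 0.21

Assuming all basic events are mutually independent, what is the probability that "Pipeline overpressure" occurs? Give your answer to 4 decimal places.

0.7901

P(Control loop down) [OR] = 1 − (1−0.24) × (1−0.09) = 0.308400
P(Block path fails) [AND] = 0.24 × 0.18 × 0.308400 = 0.013323
P(Relief train fails) [AND] = 0.35 × 0.38 = 0.133000
P(HIPPS stage unavailable) [AND] = 0.20 × 0.07 × 0.36 = 0.005040
P(Vent line fails) [AND] = 0.133000 × 0.005040 = 0.000670
P(Shutdown chain lost) [OR] = 1 − (1−0.17) × (1−0.44) × (1−0.42) = 0.730416
P(Control loop 2 fails) [AND] = 0.29 × 0.14 × 0.08 × 0.13 = 0.000422
P(Block path 2 fails) [OR] = 1 − (1−0.730416) × (1−0.000422) = 0.730530
P(Pipeline overpressure) [OR] = 1 − (1−0.013323) × (1−0.000670) × (1−0.730530) × (1−0.21) = 0.790096
Rounded to 4 decimal places: P(Pipeline overpressure) ≈ 0.7901.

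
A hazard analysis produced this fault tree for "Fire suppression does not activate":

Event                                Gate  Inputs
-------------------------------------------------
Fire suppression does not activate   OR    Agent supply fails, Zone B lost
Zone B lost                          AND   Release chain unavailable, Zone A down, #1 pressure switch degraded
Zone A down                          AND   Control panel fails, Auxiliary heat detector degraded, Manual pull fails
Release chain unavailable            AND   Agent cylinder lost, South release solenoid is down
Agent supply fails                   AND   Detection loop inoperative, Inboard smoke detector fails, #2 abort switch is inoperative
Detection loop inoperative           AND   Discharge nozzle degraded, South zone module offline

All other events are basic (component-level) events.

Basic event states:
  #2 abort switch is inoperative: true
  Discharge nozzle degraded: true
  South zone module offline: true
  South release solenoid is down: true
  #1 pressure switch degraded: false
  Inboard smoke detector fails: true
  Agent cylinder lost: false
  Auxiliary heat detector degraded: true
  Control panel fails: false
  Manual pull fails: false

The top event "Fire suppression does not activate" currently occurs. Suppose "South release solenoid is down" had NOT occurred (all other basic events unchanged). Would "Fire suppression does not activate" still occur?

Yes

Counterfactual: set "South release solenoid is down" to not occurred.
Detection loop inoperative [AND]: Discharge nozzle degraded=occurs, South zone module offline=occurs → all inputs occur → occurs.
Agent supply fails [AND]: Detection loop inoperative=occurs, Inboard smoke detector fails=occurs, #2 abort switch is inoperative=occurs → all inputs occur → occurs.
Release chain unavailable [AND]: Agent cylinder lost=not, South release solenoid is down=not → not all inputs occur → does not occur.
Zone A down [AND]: Control panel fails=not, Auxiliary heat detector degraded=occurs, Manual pull fails=not → not all inputs occur → does not occur.
Zone B lost [AND]: Release chain unavailable=not, Zone A down=not, #1 pressure switch degraded=not → not all inputs occur → does not occur.
Fire suppression does not activate [OR]: Agent supply fails=occurs, Zone B lost=not → at least one input occurs → occurs.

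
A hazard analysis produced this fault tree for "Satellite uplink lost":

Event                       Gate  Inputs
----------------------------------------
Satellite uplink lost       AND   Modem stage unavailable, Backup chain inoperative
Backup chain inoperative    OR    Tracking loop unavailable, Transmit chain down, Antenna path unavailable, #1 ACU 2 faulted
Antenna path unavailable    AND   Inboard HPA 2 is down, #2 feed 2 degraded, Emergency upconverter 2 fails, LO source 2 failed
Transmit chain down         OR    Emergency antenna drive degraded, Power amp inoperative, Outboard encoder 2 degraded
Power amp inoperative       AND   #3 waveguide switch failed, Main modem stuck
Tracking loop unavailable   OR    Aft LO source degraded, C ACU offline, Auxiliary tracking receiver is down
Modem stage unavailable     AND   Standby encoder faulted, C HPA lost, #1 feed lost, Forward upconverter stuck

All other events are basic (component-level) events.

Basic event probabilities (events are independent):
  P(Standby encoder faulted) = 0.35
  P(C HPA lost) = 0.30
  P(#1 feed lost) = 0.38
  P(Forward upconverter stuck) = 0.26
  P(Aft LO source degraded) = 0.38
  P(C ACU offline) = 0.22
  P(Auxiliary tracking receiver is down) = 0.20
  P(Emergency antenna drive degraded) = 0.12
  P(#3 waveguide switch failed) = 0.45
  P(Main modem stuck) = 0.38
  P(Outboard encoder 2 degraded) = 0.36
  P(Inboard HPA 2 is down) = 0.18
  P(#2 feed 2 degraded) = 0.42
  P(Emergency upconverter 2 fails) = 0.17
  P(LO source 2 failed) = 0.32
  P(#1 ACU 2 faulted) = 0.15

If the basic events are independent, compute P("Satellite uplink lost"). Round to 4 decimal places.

P(Modem stage unavailable) [AND] = 0.35 × 0.30 × 0.38 × 0.26 = 0.010374
P(Tracking loop unavailable) [OR] = 1 − (1−0.38) × (1−0.22) × (1−0.20) = 0.613120
P(Power amp inoperative) [AND] = 0.45 × 0.38 = 0.171000
P(Transmit chain down) [OR] = 1 − (1−0.12) × (1−0.171000) × (1−0.36) = 0.533107
P(Antenna path unavailable) [AND] = 0.18 × 0.42 × 0.17 × 0.32 = 0.004113
P(Backup chain inoperative) [OR] = 1 − (1−0.613120) × (1−0.533107) × (1−0.004113) × (1−0.15) = 0.847095
P(Satellite uplink lost) [AND] = 0.010374 × 0.847095 = 0.008788
Rounded to 4 decimal places: P(Satellite uplink lost) ≈ 0.0088.

0.0088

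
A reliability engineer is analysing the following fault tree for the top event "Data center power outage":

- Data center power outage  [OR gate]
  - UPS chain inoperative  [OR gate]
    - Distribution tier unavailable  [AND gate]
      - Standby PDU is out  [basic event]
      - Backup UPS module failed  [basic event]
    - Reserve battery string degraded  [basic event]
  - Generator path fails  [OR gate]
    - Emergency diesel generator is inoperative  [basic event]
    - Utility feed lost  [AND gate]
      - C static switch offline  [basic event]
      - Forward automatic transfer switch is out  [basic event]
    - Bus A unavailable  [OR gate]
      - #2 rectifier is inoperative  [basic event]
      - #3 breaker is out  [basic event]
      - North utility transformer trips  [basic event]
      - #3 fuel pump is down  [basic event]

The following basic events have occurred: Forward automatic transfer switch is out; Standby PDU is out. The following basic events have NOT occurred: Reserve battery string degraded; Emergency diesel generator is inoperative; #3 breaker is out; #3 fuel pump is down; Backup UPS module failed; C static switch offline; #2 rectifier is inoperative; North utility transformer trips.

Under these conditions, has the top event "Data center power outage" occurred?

No

Distribution tier unavailable [AND]: Standby PDU is out=occurs, Backup UPS module failed=not → not all inputs occur → does not occur.
UPS chain inoperative [OR]: Distribution tier unavailable=not, Reserve battery string degraded=not → no input occurs → does not occur.
Utility feed lost [AND]: C static switch offline=not, Forward automatic transfer switch is out=occurs → not all inputs occur → does not occur.
Bus A unavailable [OR]: #2 rectifier is inoperative=not, #3 breaker is out=not, North utility transformer trips=not, #3 fuel pump is down=not → no input occurs → does not occur.
Generator path fails [OR]: Emergency diesel generator is inoperative=not, Utility feed lost=not, Bus A unavailable=not → no input occurs → does not occur.
Data center power outage [OR]: UPS chain inoperative=not, Generator path fails=not → no input occurs → does not occur.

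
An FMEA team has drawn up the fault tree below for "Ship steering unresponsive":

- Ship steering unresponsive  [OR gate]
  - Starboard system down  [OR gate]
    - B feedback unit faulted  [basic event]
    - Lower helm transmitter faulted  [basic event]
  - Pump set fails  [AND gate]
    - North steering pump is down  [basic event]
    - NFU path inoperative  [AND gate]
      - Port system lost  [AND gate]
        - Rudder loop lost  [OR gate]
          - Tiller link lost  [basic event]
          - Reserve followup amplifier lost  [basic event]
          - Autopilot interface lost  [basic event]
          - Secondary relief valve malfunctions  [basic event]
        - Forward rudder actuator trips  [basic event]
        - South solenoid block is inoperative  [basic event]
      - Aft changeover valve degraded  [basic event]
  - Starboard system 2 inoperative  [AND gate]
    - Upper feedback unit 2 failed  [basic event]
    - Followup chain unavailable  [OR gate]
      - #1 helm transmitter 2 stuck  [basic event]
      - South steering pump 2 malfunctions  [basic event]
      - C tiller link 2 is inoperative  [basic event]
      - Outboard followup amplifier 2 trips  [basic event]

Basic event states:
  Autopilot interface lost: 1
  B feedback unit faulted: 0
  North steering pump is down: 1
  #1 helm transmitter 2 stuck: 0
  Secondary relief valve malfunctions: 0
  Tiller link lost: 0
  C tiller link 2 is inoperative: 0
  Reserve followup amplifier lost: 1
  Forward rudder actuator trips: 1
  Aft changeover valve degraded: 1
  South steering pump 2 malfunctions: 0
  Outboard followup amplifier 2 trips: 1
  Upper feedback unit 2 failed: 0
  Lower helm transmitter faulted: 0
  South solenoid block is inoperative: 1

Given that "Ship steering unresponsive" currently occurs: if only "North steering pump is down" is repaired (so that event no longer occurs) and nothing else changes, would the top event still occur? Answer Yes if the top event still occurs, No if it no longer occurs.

No

Counterfactual: set "North steering pump is down" to not occurred.
Starboard system down [OR]: B feedback unit faulted=not, Lower helm transmitter faulted=not → no input occurs → does not occur.
Rudder loop lost [OR]: Tiller link lost=not, Reserve followup amplifier lost=occurs, Autopilot interface lost=occurs, Secondary relief valve malfunctions=not → at least one input occurs → occurs.
Port system lost [AND]: Rudder loop lost=occurs, Forward rudder actuator trips=occurs, South solenoid block is inoperative=occurs → all inputs occur → occurs.
NFU path inoperative [AND]: Port system lost=occurs, Aft changeover valve degraded=occurs → all inputs occur → occurs.
Pump set fails [AND]: North steering pump is down=not, NFU path inoperative=occurs → not all inputs occur → does not occur.
Followup chain unavailable [OR]: #1 helm transmitter 2 stuck=not, South steering pump 2 malfunctions=not, C tiller link 2 is inoperative=not, Outboard followup amplifier 2 trips=occurs → at least one input occurs → occurs.
Starboard system 2 inoperative [AND]: Upper feedback unit 2 failed=not, Followup chain unavailable=occurs → not all inputs occur → does not occur.
Ship steering unresponsive [OR]: Starboard system down=not, Pump set fails=not, Starboard system 2 inoperative=not → no input occurs → does not occur.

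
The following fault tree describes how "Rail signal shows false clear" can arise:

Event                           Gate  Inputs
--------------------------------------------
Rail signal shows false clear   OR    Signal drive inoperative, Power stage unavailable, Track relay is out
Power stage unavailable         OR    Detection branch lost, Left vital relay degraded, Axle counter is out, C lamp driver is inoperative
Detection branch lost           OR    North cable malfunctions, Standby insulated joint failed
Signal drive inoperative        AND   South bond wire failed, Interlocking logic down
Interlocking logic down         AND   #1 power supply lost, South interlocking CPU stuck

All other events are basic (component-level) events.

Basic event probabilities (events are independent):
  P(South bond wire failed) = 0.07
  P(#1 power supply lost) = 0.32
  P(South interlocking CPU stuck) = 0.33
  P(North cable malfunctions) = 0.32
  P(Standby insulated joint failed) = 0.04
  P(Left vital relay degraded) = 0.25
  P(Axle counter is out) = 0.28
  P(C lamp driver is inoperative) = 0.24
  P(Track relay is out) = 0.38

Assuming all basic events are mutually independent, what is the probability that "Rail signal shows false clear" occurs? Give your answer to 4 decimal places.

0.8351

P(Interlocking logic down) [AND] = 0.32 × 0.33 = 0.105600
P(Signal drive inoperative) [AND] = 0.07 × 0.105600 = 0.007392
P(Detection branch lost) [OR] = 1 − (1−0.32) × (1−0.04) = 0.347200
P(Power stage unavailable) [OR] = 1 − (1−0.347200) × (1−0.25) × (1−0.28) × (1−0.24) = 0.732091
P(Rail signal shows false clear) [OR] = 1 − (1−0.007392) × (1−0.732091) × (1−0.38) = 0.835124
Rounded to 4 decimal places: P(Rail signal shows false clear) ≈ 0.8351.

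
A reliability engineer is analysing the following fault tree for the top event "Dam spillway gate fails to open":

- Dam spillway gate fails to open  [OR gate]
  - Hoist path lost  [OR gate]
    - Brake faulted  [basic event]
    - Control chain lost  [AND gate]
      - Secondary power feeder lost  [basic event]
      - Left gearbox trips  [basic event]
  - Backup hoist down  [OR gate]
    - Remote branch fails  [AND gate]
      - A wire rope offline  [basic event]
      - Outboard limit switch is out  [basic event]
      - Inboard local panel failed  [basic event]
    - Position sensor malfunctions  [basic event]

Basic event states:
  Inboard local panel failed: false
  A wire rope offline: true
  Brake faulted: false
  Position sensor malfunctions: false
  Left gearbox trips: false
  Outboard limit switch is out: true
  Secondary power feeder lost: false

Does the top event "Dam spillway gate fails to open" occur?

No

Control chain lost [AND]: Secondary power feeder lost=not, Left gearbox trips=not → not all inputs occur → does not occur.
Hoist path lost [OR]: Brake faulted=not, Control chain lost=not → no input occurs → does not occur.
Remote branch fails [AND]: A wire rope offline=occurs, Outboard limit switch is out=occurs, Inboard local panel failed=not → not all inputs occur → does not occur.
Backup hoist down [OR]: Remote branch fails=not, Position sensor malfunctions=not → no input occurs → does not occur.
Dam spillway gate fails to open [OR]: Hoist path lost=not, Backup hoist down=not → no input occurs → does not occur.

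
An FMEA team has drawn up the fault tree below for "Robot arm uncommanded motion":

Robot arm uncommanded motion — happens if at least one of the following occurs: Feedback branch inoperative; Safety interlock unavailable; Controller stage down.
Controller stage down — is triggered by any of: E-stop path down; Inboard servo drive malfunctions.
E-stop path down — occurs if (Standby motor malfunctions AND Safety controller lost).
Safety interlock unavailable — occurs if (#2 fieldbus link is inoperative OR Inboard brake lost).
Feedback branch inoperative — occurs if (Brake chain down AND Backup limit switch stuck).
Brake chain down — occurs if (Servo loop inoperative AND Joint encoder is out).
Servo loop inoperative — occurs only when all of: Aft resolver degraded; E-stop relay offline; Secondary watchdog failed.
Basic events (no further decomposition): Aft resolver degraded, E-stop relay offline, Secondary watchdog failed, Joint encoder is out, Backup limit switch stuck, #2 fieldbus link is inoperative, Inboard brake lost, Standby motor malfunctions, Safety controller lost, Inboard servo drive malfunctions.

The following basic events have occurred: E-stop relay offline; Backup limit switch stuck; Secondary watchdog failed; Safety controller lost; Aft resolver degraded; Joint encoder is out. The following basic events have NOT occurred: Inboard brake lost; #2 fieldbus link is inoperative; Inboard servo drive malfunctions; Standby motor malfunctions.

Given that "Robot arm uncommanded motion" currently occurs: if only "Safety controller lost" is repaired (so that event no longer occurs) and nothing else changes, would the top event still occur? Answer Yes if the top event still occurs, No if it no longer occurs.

Yes

Counterfactual: set "Safety controller lost" to not occurred.
Servo loop inoperative [AND]: Aft resolver degraded=occurs, E-stop relay offline=occurs, Secondary watchdog failed=occurs → all inputs occur → occurs.
Brake chain down [AND]: Servo loop inoperative=occurs, Joint encoder is out=occurs → all inputs occur → occurs.
Feedback branch inoperative [AND]: Brake chain down=occurs, Backup limit switch stuck=occurs → all inputs occur → occurs.
Safety interlock unavailable [OR]: #2 fieldbus link is inoperative=not, Inboard brake lost=not → no input occurs → does not occur.
E-stop path down [AND]: Standby motor malfunctions=not, Safety controller lost=not → not all inputs occur → does not occur.
Controller stage down [OR]: E-stop path down=not, Inboard servo drive malfunctions=not → no input occurs → does not occur.
Robot arm uncommanded motion [OR]: Feedback branch inoperative=occurs, Safety interlock unavailable=not, Controller stage down=not → at least one input occurs → occurs.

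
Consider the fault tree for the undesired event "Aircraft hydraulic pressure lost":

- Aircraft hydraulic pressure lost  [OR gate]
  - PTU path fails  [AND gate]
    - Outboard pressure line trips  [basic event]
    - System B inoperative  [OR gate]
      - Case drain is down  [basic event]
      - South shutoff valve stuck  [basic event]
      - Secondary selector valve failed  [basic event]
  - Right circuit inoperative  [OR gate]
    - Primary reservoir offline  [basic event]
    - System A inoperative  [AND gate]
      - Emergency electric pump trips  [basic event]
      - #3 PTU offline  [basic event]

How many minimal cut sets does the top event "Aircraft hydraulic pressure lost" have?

5

System B inoperative [OR]: union of children's cut sets → 3 cut set(s).
PTU path fails [AND]: one cut set from each child combined → 1 × 3 = 3 cut set(s).
System A inoperative [AND]: one cut set from each child combined → 1 × 1 = 1 cut set(s).
Right circuit inoperative [OR]: union of children's cut sets → 2 cut set(s).
Aircraft hydraulic pressure lost [OR]: union of children's cut sets → 5 cut set(s).
Minimal cut sets: {Case drain is down, Outboard pressure line trips}; {Outboard pressure line trips, South shutoff valve stuck}; {Outboard pressure line trips, Secondary selector valve failed}; {Primary reservoir offline}; {#3 PTU offline, Emergency electric pump trips}.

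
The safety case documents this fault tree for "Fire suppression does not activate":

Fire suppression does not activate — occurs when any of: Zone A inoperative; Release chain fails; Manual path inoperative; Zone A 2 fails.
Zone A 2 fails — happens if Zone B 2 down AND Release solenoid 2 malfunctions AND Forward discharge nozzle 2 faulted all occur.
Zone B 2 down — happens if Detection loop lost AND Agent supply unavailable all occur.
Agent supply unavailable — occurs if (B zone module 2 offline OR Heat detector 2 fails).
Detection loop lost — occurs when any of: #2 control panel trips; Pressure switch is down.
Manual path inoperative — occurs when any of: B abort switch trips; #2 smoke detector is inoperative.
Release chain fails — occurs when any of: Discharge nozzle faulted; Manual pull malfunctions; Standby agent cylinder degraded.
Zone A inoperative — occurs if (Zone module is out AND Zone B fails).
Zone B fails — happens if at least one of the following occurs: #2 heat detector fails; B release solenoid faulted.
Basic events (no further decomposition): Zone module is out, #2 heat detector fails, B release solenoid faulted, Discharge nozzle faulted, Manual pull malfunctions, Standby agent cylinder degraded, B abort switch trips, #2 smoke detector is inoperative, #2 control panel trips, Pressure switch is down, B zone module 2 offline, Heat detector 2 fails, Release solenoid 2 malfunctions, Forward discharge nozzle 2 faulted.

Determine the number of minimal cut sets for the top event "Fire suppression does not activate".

Zone B fails [OR]: union of children's cut sets → 2 cut set(s).
Zone A inoperative [AND]: one cut set from each child combined → 1 × 2 = 2 cut set(s).
Release chain fails [OR]: union of children's cut sets → 3 cut set(s).
Manual path inoperative [OR]: union of children's cut sets → 2 cut set(s).
Detection loop lost [OR]: union of children's cut sets → 2 cut set(s).
Agent supply unavailable [OR]: union of children's cut sets → 2 cut set(s).
Zone B 2 down [AND]: one cut set from each child combined → 2 × 2 = 4 cut set(s).
Zone A 2 fails [AND]: one cut set from each child combined → 4 × 1 × 1 = 4 cut set(s).
Fire suppression does not activate [OR]: union of children's cut sets → 11 cut set(s).

11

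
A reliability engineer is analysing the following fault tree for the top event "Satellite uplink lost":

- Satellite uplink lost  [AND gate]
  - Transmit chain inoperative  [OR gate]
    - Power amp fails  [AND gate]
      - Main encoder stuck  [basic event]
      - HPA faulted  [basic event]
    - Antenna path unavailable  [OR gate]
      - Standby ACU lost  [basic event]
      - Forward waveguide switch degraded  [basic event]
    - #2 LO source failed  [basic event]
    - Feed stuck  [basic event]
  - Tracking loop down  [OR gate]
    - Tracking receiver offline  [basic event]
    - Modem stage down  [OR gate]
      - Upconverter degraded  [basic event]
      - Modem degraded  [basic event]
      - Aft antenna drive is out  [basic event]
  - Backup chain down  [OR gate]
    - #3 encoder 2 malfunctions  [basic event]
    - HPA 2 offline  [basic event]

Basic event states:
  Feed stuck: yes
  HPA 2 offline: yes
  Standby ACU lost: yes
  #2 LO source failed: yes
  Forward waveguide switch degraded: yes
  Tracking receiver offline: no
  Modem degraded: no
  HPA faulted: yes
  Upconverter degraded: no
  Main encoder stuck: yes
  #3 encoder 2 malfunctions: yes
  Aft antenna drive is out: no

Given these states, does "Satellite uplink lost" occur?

Power amp fails [AND]: Main encoder stuck=occurs, HPA faulted=occurs → all inputs occur → occurs.
Antenna path unavailable [OR]: Standby ACU lost=occurs, Forward waveguide switch degraded=occurs → at least one input occurs → occurs.
Transmit chain inoperative [OR]: Power amp fails=occurs, Antenna path unavailable=occurs, #2 LO source failed=occurs, Feed stuck=occurs → at least one input occurs → occurs.
Modem stage down [OR]: Upconverter degraded=not, Modem degraded=not, Aft antenna drive is out=not → no input occurs → does not occur.
Tracking loop down [OR]: Tracking receiver offline=not, Modem stage down=not → no input occurs → does not occur.
Backup chain down [OR]: #3 encoder 2 malfunctions=occurs, HPA 2 offline=occurs → at least one input occurs → occurs.
Satellite uplink lost [AND]: Transmit chain inoperative=occurs, Tracking loop down=not, Backup chain down=occurs → not all inputs occur → does not occur.

No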